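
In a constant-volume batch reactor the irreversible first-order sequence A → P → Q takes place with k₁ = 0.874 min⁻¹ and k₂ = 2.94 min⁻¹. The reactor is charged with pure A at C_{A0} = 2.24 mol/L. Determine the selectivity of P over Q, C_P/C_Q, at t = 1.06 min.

For first-order series with pure A initially, C_P(t) = k₁C_{A0}/(k₂−k₁)·(e^(−k₁t) − e^(−k₂t)).
e^(−k₁t) = e^(−0.874×1.06) = e^(−0.9264) = 0.3960; e^(−k₂t) = e^(−3.116) = 0.04432.
C_P = 0.874×2.24/(2.94−0.874) × (0.3960−0.04432) = 0.9476×0.3516 = 0.3332 mol/L.
C_A = C_{A0}e^(−k₁t) = 0.8870 mol/L, so C_Q = C_{A0}−C_A−C_P = 1.020 mol/L; C_P/C_Q = 0.327.

0.327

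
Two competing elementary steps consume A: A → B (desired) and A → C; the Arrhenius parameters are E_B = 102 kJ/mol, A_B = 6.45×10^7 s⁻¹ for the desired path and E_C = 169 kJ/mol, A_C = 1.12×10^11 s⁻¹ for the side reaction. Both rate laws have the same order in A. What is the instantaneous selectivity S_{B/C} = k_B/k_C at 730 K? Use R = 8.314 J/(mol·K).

With equal orders, S_{B/C} = k_B/k_C = (A_B/A_C)·exp[(E_C−E_B)/(RT)].
(E_C−E_B)/(RT) = (169−102)×10³/(8.314×730) = 67000/6069 = 11.04.
k_B/k_C = (6.45×10^7/1.12×10^11)·exp(11.04) = 5.759×10^-4 × 62275 = 35.9.
Since E_B < E_C, lowering the temperature improves selectivity toward B.

35.9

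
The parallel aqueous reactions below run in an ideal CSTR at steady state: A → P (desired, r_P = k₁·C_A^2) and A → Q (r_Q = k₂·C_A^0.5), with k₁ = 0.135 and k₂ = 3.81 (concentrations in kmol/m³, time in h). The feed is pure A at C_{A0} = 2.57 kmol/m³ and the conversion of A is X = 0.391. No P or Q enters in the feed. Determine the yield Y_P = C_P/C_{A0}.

Exit C_A = C_{A0}(1−X) = 2.57×0.609 = 1.565 kmol/m³.
In a CSTR the entire volume is at exit conditions, so r_P = 0.135×1.565^2 = 0.3307 and r_Q = 3.81×1.565^0.5 = 4.767.
Fraction of consumed A going to P: r_P/(r_P+r_Q) = 0.06488.
C_P = 0.06488·C_{A0}·X = 0.06488×2.57×0.391 = 0.0652 kmol/m³; Y_P = C_P/C_{A0} = 0.0254.

0.0254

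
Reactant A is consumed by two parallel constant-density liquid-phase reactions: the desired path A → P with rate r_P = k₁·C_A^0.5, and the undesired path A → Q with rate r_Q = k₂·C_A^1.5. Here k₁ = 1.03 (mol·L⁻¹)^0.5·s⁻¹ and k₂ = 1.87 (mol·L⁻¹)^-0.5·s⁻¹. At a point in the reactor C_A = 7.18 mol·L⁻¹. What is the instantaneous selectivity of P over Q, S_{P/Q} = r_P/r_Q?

S_{P/Q} = r_P/r_Q = (k₁·C_A^0.5)/(k₂·C_A^1.5) = (k₁/k₂)·C_A⁻¹.
= (1.03×7.180^0.5) / (1.87×7.180^1.5) = 2.760/35.98 = 0.0767.

0.0767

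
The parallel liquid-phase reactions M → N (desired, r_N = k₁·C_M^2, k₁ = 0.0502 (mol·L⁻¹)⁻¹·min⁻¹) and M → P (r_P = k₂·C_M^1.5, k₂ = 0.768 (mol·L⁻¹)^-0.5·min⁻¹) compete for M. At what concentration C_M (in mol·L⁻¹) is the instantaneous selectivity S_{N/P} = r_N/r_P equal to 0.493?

S_{N/P} = (k₁/k₂)·C_M^0.5 ⇒ C_M = (S·k₂/k₁)^(2).
= (0.493×0.768/0.0502)^(2) = (7.542)^(2) = 56.9 mol·L⁻¹.

56.9 mol·L⁻¹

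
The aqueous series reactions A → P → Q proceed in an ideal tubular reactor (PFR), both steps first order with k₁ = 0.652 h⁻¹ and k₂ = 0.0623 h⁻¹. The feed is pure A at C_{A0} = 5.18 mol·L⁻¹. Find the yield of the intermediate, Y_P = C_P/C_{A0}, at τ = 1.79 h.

0.645

For first-order series with pure A initially, C_P(τ) = k₁C_{A0}/(k₂−k₁)·(e^(−k₁τ) − e^(−k₂τ)).
e^(−k₁τ) = e^(−0.652×1.79) = e^(−1.167) = 0.3113; e^(−k₂τ) = e^(−0.1115) = 0.8945.
C_P = 0.652×5.18/(0.0623−0.652) × (0.3113−0.8945) = (-5.727)×(-0.5832) = 3.340 mol·L⁻¹.
Y_P = C_P/C_{A0} = 3.340/5.18 = 0.645.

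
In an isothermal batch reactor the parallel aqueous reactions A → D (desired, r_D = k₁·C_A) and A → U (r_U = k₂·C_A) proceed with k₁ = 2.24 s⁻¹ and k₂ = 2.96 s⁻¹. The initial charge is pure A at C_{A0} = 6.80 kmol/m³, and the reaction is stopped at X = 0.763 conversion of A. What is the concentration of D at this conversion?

C_A = C_{A0}(1−X) = 1.612 kmol/m³.
Both paths are first order in A, so the instantaneous fraction to D is constant: dC_D/d(−C_A) = k₁/(k₁+k₂) = 0.4308.
C_D = 0.4308·(C_{A0}−C_A) = 0.4308×5.188 = 2.24 kmol/m³.

2.24 kmol/m³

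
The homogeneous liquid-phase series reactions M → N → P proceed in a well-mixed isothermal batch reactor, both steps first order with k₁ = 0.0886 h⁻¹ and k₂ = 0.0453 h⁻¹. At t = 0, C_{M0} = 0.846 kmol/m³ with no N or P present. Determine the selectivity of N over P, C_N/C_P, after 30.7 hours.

0.669

The intermediate concentration in a first-order A→B→C sequence is C_N = k₁C_{M0}(e^(−k₁t) − e^(−k₂t))/(k₂−k₁).
e^(−k₁t) = e^(−0.0886×30.7) = e^(−2.720) = 0.06587; e^(−k₂t) = e^(−1.391) = 0.2489.
C_N = 0.0886×0.846/(0.0453−0.0886) × (0.06587−0.2489) = (-1.731)×(-0.1830) = 0.3168 kmol/m³.
C_M = C_{M0}e^(−k₁t) = 0.05573 kmol/m³, so C_P = C_{M0}−C_M−C_N = 0.4734 kmol/m³; C_N/C_P = 0.669.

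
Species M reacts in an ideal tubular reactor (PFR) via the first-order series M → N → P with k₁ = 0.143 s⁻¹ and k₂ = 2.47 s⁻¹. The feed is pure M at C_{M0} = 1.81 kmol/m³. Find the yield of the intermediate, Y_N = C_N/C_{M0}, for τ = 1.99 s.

0.0458

The intermediate concentration in a first-order A→B→C sequence is C_N = k₁C_{M0}(e^(−k₁τ) − e^(−k₂τ))/(k₂−k₁).
e^(−k₁τ) = e^(−0.143×1.99) = e^(−0.2846) = 0.7523; e^(−k₂τ) = e^(−4.915) = 0.007334.
C_N = 0.143×1.81/(2.47−0.143) × (0.7523−0.007334) = 0.1112×0.7450 = 0.08287 kmol/m³.
Y_N = C_N/C_{M0} = 0.08287/1.81 = 0.0458.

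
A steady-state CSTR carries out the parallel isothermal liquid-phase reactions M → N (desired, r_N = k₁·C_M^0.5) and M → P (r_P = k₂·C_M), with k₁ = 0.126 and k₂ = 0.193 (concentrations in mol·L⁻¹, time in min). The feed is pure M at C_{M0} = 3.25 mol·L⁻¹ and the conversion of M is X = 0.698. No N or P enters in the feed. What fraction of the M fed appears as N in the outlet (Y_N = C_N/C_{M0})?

0.277

Exit C_M = C_{M0}(1−X) = 3.25×0.302 = 0.9815 mol·L⁻¹.
Rates in a CSTR are evaluated at the outlet concentration: r_N = 0.126×0.9815^0.5 = 0.1248, r_P = 0.193×0.9815 = 0.1894.
Fraction of consumed M going to N: r_N/(r_N+r_P) = 0.3972.
C_N = 0.3972·C_{M0}·X = 0.3972×3.25×0.698 = 0.901 mol·L⁻¹; Y_N = C_N/C_{M0} = 0.277.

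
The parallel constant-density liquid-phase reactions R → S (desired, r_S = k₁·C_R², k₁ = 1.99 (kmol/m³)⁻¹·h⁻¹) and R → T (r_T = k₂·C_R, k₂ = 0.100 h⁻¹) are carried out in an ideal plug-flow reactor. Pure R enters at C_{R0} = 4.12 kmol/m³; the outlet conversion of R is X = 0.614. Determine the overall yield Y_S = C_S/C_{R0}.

0.603

C_R = C_{R0}(1−X) = 1.590 kmol/m³.
Along a PFR/batch, dC_T/dC_R = −r_T/(r_S+r_T) = −k₂/(k₂+k₁·C_R).
Integrating from C_{R0} to C_R: C_T = (0.100/1.99)·ln[(0.100+1.99·4.12)/(0.100+1.99·1.59)] = 0.05025·ln(8.299/3.265) = 0.04688 kmol/m³.
Then C_S = (C_{R0}−C_R) − C_T = 2.530 − 0.04688 = 2.483 kmol/m³.
Y_S = C_S/C_{R0} = 2.483/4.12 = 0.603.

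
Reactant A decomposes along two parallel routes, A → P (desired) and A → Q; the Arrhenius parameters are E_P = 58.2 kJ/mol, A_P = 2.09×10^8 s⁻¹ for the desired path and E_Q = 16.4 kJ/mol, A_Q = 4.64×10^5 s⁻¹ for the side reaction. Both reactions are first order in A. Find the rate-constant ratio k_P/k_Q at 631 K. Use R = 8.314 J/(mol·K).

0.156

With equal orders, S_{P/Q} = k_P/k_Q = (A_P/A_Q)·exp[(E_Q−E_P)/(RT)].
(E_Q−E_P)/(RT) = (16.4−58.2)×10³/(8.314×631) = -41800/5246 = -7.968.
k_P/k_Q = (2.09×10^8/4.64×10^5)·exp(-7.968) = 450.4 × 3.464×10^-4 = 0.156.
Since E_P > E_Q, raising the temperature improves selectivity toward P.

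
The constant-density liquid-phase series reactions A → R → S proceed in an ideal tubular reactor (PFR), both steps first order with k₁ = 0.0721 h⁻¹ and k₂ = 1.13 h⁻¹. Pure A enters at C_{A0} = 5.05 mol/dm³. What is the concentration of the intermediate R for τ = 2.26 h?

0.266 mol/dm³

The intermediate concentration in a first-order A→B→C sequence is C_R = k₁C_{A0}(e^(−k₁τ) − e^(−k₂τ))/(k₂−k₁).
e^(−k₁τ) = e^(−0.0721×2.26) = e^(−0.1629) = 0.8496; e^(−k₂τ) = e^(−2.554) = 0.07779.
C_R = 0.0721×5.05/(1.13−0.0721) × (0.8496−0.07779) = 0.3442×0.7719 = 0.2657 mol/dm³.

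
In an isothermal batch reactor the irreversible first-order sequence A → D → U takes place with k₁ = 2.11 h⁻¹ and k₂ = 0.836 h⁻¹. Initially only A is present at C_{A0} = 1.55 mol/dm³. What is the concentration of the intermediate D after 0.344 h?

Solving the coupled first-order balances gives C_D(t) = [k₁/(k₂−k₁)]·C_{A0}·(e^(−k₁t) − e^(−k₂t)).
e^(−k₁t) = e^(−2.11×0.344) = e^(−0.7258) = 0.4839; e^(−k₂t) = e^(−0.2876) = 0.7501.
C_D = 2.11×1.55/(0.836−2.11) × (0.4839−0.7501) = (-2.567)×(-0.2662) = 0.6833 mol/dm³.

0.683 mol/dm³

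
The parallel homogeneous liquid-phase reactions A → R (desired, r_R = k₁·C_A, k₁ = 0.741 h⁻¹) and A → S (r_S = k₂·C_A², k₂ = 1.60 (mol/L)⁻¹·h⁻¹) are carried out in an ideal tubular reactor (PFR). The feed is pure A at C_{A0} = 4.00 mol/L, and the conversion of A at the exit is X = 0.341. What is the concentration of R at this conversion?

0.169 mol/L

C_A = C_{A0}(1−X) = 2.636 mol/L.
Along a PFR/batch, dC_R/dC_A = −r_R/(r_R+r_S) = −k₁/(k₁+k₂·C_A).
Integrating from C_{A0} to C_A: C_R = (0.741/1.60)·ln[(0.741+1.60·4.00)/(0.741+1.60·2.64)] = 0.4631·ln(7.141/4.959) = 0.1689 mol/L.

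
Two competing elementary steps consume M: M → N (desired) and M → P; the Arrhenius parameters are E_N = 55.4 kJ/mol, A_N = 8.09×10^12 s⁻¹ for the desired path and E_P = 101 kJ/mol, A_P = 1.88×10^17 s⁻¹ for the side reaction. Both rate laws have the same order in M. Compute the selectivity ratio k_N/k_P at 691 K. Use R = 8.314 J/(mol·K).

With equal orders, S_{N/P} = k_N/k_P = (A_N/A_P)·exp[(E_P−E_N)/(RT)].
(E_P−E_N)/(RT) = (101−55.4)×10³/(8.314×691) = 45600/5745 = 7.937.
k_N/k_P = (8.09×10^12/1.88×10^17)·exp(7.937) = 4.303×10^-5 × 2800 = 0.120.
Since E_N < E_P, lowering the temperature improves selectivity toward N.

0.120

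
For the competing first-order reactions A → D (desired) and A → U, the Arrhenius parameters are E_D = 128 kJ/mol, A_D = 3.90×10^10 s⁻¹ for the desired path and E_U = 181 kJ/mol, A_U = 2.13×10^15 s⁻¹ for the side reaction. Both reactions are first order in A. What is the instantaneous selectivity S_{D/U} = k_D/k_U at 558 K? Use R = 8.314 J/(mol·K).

Since both paths have the same order in A, the concentration cancels and S_{D/U} = k_D/k_U = (A_D/A_U)·exp[(E_U−E_D)/(RT)].
(E_U−E_D)/(RT) = (181−128)×10³/(8.314×558) = 53000/4639 = 11.42.
k_D/k_U = (3.90×10^10/2.13×10^15)·exp(11.42) = 1.831×10^-5 × 91524 = 1.68.

1.68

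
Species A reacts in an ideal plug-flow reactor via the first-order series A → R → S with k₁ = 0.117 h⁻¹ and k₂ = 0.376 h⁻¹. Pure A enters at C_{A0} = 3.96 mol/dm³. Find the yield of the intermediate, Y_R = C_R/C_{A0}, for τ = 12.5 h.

Solving the coupled first-order balances gives C_R(τ) = [k₁/(k₂−k₁)]·C_{A0}·(e^(−k₁τ) − e^(−k₂τ)).
e^(−k₁τ) = e^(−0.117×12.5) = e^(−1.463) = 0.2317; e^(−k₂τ) = e^(−4.700) = 0.009095.
C_R = 0.117×3.96/(0.376−0.117) × (0.2317−0.009095) = 1.789×0.2226 = 0.3981 mol/dm³.
Y_R = C_R/C_{A0} = 0.3981/3.96 = 0.101.

0.101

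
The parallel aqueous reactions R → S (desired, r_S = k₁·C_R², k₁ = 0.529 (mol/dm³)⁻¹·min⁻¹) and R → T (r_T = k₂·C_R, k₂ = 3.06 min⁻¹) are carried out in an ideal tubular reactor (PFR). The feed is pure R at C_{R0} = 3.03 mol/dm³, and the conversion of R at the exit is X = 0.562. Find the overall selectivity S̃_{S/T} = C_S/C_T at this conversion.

0.371

C_R = C_{R0}(1−X) = 1.327 mol/dm³.
Along a PFR/batch, dC_T/dC_R = −r_T/(r_S+r_T) = −k₂/(k₂+k₁·C_R).
Integrating from C_{R0} to C_R: C_T = (3.06/0.529)·ln[(3.06+0.529·3.03)/(3.06+0.529·1.33)] = 5.784·ln(4.663/3.762) = 1.242 mol/dm³.
Then C_S = (C_{R0}−C_R) − C_T = 1.703 − 1.242 = 0.4611 mol/dm³.
S̃_{S/T} = C_S/C_T = 0.4611/1.242 = 0.371.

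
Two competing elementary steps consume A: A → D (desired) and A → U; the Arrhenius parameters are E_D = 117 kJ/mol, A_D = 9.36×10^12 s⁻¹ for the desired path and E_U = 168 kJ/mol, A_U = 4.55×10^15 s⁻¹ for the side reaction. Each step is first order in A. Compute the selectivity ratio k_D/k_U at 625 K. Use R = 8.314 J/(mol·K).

k_D/k_U = (A_D/A_U)·exp[−(E_D−E_U)/(RT)] = (A_D/A_U)·exp[(E_U−E_D)/(RT)].
(E_U−E_D)/(RT) = (168−117)×10³/(8.314×625) = 51000/5196 = 9.815.
k_D/k_U = (9.36×10^12/4.55×10^15)·exp(9.815) = 0.002057 × 18302 = 37.7.
Since E_D < E_U, lowering the temperature improves selectivity toward D.

37.7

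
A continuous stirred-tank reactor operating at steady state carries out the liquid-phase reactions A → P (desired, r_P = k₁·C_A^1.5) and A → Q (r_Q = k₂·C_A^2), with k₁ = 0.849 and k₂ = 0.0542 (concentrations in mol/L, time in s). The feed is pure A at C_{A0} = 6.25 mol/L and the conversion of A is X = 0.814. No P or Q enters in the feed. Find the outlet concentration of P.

4.76 mol/L

Exit C_A = C_{A0}(1−X) = 6.25×0.186 = 1.163 mol/L.
In a CSTR the entire volume is at exit conditions, so r_P = 0.849×1.163^1.5 = 1.064 and r_Q = 0.0542×1.163^2 = 0.07325.
Fraction of consumed A going to P: r_P/(r_P+r_Q) = 0.9356.
C_P = 0.9356·C_{A0}·X = 0.9356×6.25×0.814 = 4.76 mol/L.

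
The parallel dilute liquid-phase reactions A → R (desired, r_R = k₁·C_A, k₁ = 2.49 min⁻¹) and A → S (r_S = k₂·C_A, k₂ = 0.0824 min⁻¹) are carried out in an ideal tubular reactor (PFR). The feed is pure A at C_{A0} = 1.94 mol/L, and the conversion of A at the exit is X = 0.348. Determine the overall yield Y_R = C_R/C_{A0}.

0.337

C_A = C_{A0}(1−X) = 1.265 mol/L.
Both paths are first order in A, so the instantaneous fraction to R is constant: dC_R/d(−C_A) = k₁/(k₁+k₂) = 0.9680.
C_R = 0.9680·(C_{A0}−C_A) = 0.9680×0.6751 = 0.653 mol/L.
Y_R = C_R/C_{A0} = 0.6535/1.94 = 0.337.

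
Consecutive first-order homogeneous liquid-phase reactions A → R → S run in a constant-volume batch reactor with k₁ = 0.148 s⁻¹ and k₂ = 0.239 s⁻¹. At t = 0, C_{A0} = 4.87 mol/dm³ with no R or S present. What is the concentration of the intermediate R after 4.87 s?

Solving the coupled first-order balances gives C_R(t) = [k₁/(k₂−k₁)]·C_{A0}·(e^(−k₁t) − e^(−k₂t)).
e^(−k₁t) = e^(−0.148×4.87) = e^(−0.7208) = 0.4864; e^(−k₂t) = e^(−1.164) = 0.3123.
C_R = 0.148×4.87/(0.239−0.148) × (0.4864−0.3123) = 7.920×0.1741 = 1.379 mol/dm³.

1.38 mol/dm³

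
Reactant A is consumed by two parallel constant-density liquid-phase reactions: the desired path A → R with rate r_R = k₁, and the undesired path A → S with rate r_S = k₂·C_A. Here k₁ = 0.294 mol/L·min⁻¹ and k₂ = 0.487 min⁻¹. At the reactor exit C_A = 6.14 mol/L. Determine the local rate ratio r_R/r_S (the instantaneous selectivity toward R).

S_{R/S} = r_R/r_S = (k₁)/(k₂·C_A) = (k₁/k₂)·C_A⁻¹.
= (0.294) / (0.487×6.140) = 0.2940/2.990 = 0.0983.

0.0983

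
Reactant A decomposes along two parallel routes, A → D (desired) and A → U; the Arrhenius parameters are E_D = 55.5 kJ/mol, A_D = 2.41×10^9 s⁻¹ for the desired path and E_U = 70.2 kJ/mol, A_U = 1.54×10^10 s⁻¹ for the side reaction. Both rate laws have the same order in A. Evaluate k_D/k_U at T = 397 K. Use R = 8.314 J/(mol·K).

13.4

With equal orders, S_{D/U} = k_D/k_U = (A_D/A_U)·exp[(E_U−E_D)/(RT)].
(E_U−E_D)/(RT) = (70.2−55.5)×10³/(8.314×397) = 14700/3301 = 4.454.
k_D/k_U = (2.41×10^9/1.54×10^10)·exp(4.454) = 0.1565 × 85.94 = 13.4.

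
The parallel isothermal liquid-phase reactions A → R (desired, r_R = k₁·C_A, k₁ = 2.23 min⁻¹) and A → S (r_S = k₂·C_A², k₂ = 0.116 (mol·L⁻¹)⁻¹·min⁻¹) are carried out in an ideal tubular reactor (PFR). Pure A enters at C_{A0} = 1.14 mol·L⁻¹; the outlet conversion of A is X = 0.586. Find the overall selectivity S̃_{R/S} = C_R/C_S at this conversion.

23.9

C_A = C_{A0}(1−X) = 0.4720 mol·L⁻¹.
Along a PFR/batch, dC_R/dC_A = −r_R/(r_R+r_S) = −k₁/(k₁+k₂·C_A).
Integrating from C_{A0} to C_A: C_R = (2.23/0.116)·ln[(2.23+0.116·1.14)/(2.23+0.116·0.472)] = 19.22·ln(2.362/2.285) = 0.6412 mol·L⁻¹.
C_S = (C_{A0}−C_A)−C_R = 0.02682 mol·L⁻¹; S̃_{R/S} = 0.6412/0.02682 = 23.9.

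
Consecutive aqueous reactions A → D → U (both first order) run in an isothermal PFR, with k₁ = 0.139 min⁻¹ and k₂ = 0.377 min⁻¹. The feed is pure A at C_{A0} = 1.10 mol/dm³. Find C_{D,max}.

For a first-order series the maximum intermediate yield is C_{D,max}/C_{A0} = (k₁/k₂)^[k₂/(k₂−k₁)].
= (0.139/0.377)^(0.377/(0.377−0.139)) = (0.3687)^(1.584) = 0.2059.
C_{D,max} = 0.2059×1.10 = 0.226 mol/dm³.

0.226 mol/dm³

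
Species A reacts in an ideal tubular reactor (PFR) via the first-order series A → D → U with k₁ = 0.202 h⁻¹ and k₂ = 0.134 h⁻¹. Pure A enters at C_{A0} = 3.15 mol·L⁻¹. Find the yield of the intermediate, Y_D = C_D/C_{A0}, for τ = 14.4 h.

The intermediate concentration in a first-order A→B→C sequence is C_D = k₁C_{A0}(e^(−k₁τ) − e^(−k₂τ))/(k₂−k₁).
e^(−k₁τ) = e^(−0.202×14.4) = e^(−2.909) = 0.05454; e^(−k₂τ) = e^(−1.930) = 0.1452.
C_D = 0.202×3.15/(0.134−0.202) × (0.05454−0.1452) = (-9.357)×(-0.09067) = 0.8484 mol·L⁻¹.
Y_D = C_D/C_{A0} = 0.8484/3.15 = 0.269.

0.269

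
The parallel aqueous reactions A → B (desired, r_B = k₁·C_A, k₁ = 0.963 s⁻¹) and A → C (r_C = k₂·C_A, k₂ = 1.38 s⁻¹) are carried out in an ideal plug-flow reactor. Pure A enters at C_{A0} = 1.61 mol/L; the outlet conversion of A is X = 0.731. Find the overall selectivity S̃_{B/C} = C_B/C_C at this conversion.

C_A = C_{A0}(1−X) = 0.4331 mol/L.
Both paths are first order in A, so the instantaneous fraction to B is constant: dC_B/d(−C_A) = k₁/(k₁+k₂) = 0.4110.
C_B = 0.4110·(C_{A0}−C_A) = 0.4110×1.177 = 0.484 mol/L.
C_C = (C_{A0}−C_A)−C_B = 0.6932 mol/L; S̃_{B/C} = 0.4837/0.6932 = 0.698.

0.698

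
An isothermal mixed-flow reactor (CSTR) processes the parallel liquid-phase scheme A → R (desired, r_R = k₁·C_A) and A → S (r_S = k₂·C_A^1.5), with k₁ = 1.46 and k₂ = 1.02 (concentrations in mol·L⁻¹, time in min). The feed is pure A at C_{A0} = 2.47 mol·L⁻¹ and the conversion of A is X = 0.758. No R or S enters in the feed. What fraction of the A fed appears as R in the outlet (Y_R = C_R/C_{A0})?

0.492

Exit C_A = C_{A0}(1−X) = 2.47×0.242 = 0.5977 mol·L⁻¹.
In a CSTR the entire volume is at exit conditions, so r_R = 1.46×0.5977 = 0.8727 and r_S = 1.02×0.5977^1.5 = 0.4714.
Fraction of consumed A going to R: r_R/(r_R+r_S) = 0.6493.
C_R = 0.6493·C_{A0}·X = 0.6493×2.47×0.758 = 1.22 mol·L⁻¹; Y_R = C_R/C_{A0} = 0.492.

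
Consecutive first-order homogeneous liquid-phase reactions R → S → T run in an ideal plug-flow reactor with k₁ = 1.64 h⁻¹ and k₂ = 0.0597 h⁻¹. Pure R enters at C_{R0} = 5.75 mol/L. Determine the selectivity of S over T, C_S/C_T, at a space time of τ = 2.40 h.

8.66

For first-order series with pure R initially, C_S(τ) = k₁C_{R0}/(k₂−k₁)·(e^(−k₁τ) − e^(−k₂τ)).
e^(−k₁τ) = e^(−1.64×2.40) = e^(−3.936) = 0.01953; e^(−k₂τ) = e^(−0.1433) = 0.8665.
C_S = 1.64×5.75/(0.0597−1.64) × (0.01953−0.8665) = (-5.967)×(-0.8470) = 5.054 mol/L.
C_R = C_{R0}e^(−k₁τ) = 0.1123 mol/L, so C_T = C_{R0}−C_R−C_S = 0.5836 mol/L; C_S/C_T = 8.66.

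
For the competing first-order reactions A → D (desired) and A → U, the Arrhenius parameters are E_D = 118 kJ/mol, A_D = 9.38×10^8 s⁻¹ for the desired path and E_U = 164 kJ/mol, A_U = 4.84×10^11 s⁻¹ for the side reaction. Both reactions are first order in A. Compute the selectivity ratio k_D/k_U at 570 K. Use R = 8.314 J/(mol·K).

k_D/k_U = (A_D/A_U)·exp[−(E_D−E_U)/(RT)] = (A_D/A_U)·exp[(E_U−E_D)/(RT)].
(E_U−E_D)/(RT) = (164−118)×10³/(8.314×570) = 46000/4739 = 9.707.
k_D/k_U = (9.38×10^8/4.84×10^11)·exp(9.707) = 0.001938 × 16428 = 31.8.

31.8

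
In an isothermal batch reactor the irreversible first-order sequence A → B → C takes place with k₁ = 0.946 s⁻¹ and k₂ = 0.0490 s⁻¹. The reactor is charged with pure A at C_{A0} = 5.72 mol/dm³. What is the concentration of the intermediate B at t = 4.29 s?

4.78 mol/dm³

The intermediate concentration in a first-order A→B→C sequence is C_B = k₁C_{A0}(e^(−k₁t) − e^(−k₂t))/(k₂−k₁).
e^(−k₁t) = e^(−0.946×4.29) = e^(−4.058) = 0.01728; e^(−k₂t) = e^(−0.2102) = 0.8104.
C_B = 0.946×5.72/(0.0490−0.946) × (0.01728−0.8104) = (-6.032)×(-0.7931) = 4.785 mol/dm³.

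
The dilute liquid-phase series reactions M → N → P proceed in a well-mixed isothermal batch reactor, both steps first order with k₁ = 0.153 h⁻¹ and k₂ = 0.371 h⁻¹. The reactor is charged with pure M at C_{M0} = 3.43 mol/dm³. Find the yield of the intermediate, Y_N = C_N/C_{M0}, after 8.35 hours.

The intermediate concentration in a first-order A→B→C sequence is C_N = k₁C_{M0}(e^(−k₁t) − e^(−k₂t))/(k₂−k₁).
e^(−k₁t) = e^(−0.153×8.35) = e^(−1.278) = 0.2787; e^(−k₂t) = e^(−3.098) = 0.04515.
C_N = 0.153×3.43/(0.371−0.153) × (0.2787−0.04515) = 2.407×0.2336 = 0.5623 mol/dm³.
Y_N = C_N/C_{M0} = 0.5623/3.43 = 0.164.

0.164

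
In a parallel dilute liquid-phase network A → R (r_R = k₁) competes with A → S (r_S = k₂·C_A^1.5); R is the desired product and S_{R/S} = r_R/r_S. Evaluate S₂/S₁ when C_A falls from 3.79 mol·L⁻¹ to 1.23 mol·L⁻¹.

S_{R/S} = (k₁/k₂)·C_A^-1.5, so S₂/S₁ = (C_{A,2}/C_{A,1})^-1.5.
= (1.23/3.79)^(-1.5) = (0.3245)^(-1.5) = 5.41.
Selectivity toward R rises as C_A falls — low-concentration operation is favoured.

5.41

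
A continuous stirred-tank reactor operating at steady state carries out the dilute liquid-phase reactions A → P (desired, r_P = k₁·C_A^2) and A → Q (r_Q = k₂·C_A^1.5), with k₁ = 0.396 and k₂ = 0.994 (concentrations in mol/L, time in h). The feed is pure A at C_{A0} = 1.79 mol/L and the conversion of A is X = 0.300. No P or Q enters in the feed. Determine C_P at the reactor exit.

Exit C_A = C_{A0}(1−X) = 1.79×0.700 = 1.253 mol/L.
A CSTR operates uniformly at the exit composition, giving r_P = 0.6217 and r_Q = 1.394 (each k·C_A^n at C_A = 1.253).
Fraction of consumed A going to P: r_P/(r_P+r_Q) = 0.3084.
C_P = 0.3084·C_{A0}·X = 0.3084×1.79×0.300 = 0.166 mol/L.

0.166 mol/L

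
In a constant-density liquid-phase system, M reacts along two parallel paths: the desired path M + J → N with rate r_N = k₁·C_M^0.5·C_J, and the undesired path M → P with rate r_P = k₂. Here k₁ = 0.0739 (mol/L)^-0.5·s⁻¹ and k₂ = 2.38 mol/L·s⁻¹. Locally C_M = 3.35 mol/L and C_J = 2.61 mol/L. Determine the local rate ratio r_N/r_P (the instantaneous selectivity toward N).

S_{N/P} = r_N/r_P = (k₁·C_M^0.5·C_J)/(k₂) = (k₁/k₂)·C_M^0.5·C_J.
= (0.0739×3.350^0.5×2.610) / (2.38) = 0.3530/2.380 = 0.148.

0.148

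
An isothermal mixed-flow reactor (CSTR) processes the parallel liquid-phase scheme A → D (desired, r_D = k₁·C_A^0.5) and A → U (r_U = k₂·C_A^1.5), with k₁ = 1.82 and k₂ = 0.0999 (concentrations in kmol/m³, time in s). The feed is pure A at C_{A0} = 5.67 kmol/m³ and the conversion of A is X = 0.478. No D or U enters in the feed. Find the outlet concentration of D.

2.33 kmol/m³

Exit C_A = C_{A0}(1−X) = 5.67×0.522 = 2.960 kmol/m³.
In a CSTR the entire volume is at exit conditions, so r_D = 1.82×2.960^0.5 = 3.131 and r_U = 0.0999×2.960^1.5 = 0.5087.
Fraction of consumed A going to D: r_D/(r_D+r_U) = 0.8602.
C_D = 0.8602·C_{A0}·X = 0.8602×5.67×0.478 = 2.33 kmol/m³.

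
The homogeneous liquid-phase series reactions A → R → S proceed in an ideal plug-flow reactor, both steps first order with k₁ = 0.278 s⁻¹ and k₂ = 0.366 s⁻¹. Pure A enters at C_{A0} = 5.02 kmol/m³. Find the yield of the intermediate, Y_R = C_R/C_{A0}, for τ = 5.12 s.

For first-order series with pure A initially, C_R(τ) = k₁C_{A0}/(k₂−k₁)·(e^(−k₁τ) − e^(−k₂τ)).
e^(−k₁τ) = e^(−0.278×5.12) = e^(−1.423) = 0.2409; e^(−k₂τ) = e^(−1.874) = 0.1535.
C_R = 0.278×5.02/(0.366−0.278) × (0.2409−0.1535) = 15.86×0.08738 = 1.386 kmol/m³.
Y_R = C_R/C_{A0} = 1.386/5.02 = 0.276.

0.276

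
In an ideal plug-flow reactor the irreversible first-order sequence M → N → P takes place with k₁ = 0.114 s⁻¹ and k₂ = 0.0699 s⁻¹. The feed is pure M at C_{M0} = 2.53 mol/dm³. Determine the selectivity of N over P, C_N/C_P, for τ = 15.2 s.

1.13

The intermediate concentration in a first-order A→B→C sequence is C_N = k₁C_{M0}(e^(−k₁τ) − e^(−k₂τ))/(k₂−k₁).
e^(−k₁τ) = e^(−0.114×15.2) = e^(−1.733) = 0.1768; e^(−k₂τ) = e^(−1.062) = 0.3456.
C_N = 0.114×2.53/(0.0699−0.114) × (0.1768−0.3456) = (-6.540)×(-0.1688) = 1.104 mol/dm³.
C_M = C_{M0}e^(−k₁τ) = 0.4473 mol/dm³, so C_P = C_{M0}−C_M−C_N = 0.9787 mol/dm³; C_N/C_P = 1.13.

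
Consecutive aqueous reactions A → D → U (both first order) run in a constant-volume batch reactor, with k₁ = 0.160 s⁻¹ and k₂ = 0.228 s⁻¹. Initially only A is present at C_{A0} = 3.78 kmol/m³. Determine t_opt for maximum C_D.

5.21 s

Setting dC_D/dt = 0 gives t_opt = ln(k₂/k₁)/(k₂−k₁).
= ln(0.228/0.160)/(0.228−0.160) = ln(1.425)/0.06800 = 0.3542/0.06800 = 5.21 s.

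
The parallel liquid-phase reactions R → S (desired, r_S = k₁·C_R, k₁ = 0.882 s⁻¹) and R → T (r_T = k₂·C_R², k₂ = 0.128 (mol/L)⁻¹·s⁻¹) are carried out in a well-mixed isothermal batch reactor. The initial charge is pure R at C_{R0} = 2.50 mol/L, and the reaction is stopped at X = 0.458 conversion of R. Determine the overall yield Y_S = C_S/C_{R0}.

C_R = C_{R0}(1−X) = 1.355 mol/L.
Along a PFR/batch, dC_S/dC_R = −r_S/(r_S+r_T) = −k₁/(k₁+k₂·C_R).
Integrating from C_{R0} to C_R: C_S = (0.882/0.128)·ln[(0.882+0.128·2.50)/(0.882+0.128·1.35)] = 6.891·ln(1.202/1.055) = 0.8960 mol/L.
Y_S = C_S/C_{R0} = 0.8960/2.50 = 0.358.

0.358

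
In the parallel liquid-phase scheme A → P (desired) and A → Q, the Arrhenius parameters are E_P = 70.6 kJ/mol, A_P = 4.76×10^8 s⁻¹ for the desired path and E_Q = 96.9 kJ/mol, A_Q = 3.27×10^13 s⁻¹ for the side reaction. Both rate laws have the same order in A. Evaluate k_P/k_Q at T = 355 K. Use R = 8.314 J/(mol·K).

0.108

k_P/k_Q = (A_P/A_Q)·exp[−(E_P−E_Q)/(RT)] = (A_P/A_Q)·exp[(E_Q−E_P)/(RT)].
(E_Q−E_P)/(RT) = (96.9−70.6)×10³/(8.314×355) = 26300/2951 = 8.911.
k_P/k_Q = (4.76×10^8/3.27×10^13)·exp(8.911) = 1.456×10^-5 × 7412 = 0.108.
Since E_P < E_Q, lowering the temperature improves selectivity toward P.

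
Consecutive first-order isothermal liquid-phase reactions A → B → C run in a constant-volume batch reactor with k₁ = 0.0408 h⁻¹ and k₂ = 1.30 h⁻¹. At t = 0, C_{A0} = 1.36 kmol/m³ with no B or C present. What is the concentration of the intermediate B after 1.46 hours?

Solving the coupled first-order balances gives C_B(t) = [k₁/(k₂−k₁)]·C_{A0}·(e^(−k₁t) − e^(−k₂t)).
e^(−k₁t) = e^(−0.0408×1.46) = e^(−0.05957) = 0.9422; e^(−k₂t) = e^(−1.898) = 0.1499.
C_B = 0.0408×1.36/(1.30−0.0408) × (0.9422−0.1499) = 0.04407×0.7923 = 0.03491 kmol/m³.

0.0349 kmol/m³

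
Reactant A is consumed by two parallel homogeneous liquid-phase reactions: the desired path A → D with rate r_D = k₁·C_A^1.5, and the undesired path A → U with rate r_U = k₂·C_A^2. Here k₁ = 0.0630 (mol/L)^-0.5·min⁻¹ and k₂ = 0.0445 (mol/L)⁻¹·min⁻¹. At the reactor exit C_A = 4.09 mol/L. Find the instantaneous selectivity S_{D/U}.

0.700

S_{D/U} = r_D/r_U = (k₁·C_A^1.5)/(k₂·C_A^2) = (k₁/k₂)·C_A^-0.5.
= (0.0630×4.090^1.5) / (0.0445×4.090^2) = 0.5211/0.7444 = 0.700.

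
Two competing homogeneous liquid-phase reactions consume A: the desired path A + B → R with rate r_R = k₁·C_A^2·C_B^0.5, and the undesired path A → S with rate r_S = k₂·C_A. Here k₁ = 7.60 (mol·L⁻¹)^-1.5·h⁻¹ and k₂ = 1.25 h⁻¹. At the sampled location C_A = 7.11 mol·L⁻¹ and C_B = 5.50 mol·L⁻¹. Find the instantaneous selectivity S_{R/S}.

101

S_{R/S} = r_R/r_S = (k₁·C_A^2·C_B^0.5)/(k₂·C_A) = (k₁/k₂)·C_A·C_B^0.5.
= (7.60×7.110^2×5.500^0.5) / (1.25×7.110) = 901.0/8.888 = 101.
Since the desired path is higher order in A, keeping C_A high (PFR or concentrated feed) favours R.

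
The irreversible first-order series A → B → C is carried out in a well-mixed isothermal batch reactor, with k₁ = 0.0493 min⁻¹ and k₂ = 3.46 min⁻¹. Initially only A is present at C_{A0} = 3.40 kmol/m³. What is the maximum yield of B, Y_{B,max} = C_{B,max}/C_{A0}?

0.0134

At the optimum, C_{B,max}/C_{A0} = (k₁/k₂)^[k₂/(k₂−k₁)].
= (0.0493/3.46)^(3.46/(3.46−0.0493)) = (0.01425)^(1.014) = 0.01340.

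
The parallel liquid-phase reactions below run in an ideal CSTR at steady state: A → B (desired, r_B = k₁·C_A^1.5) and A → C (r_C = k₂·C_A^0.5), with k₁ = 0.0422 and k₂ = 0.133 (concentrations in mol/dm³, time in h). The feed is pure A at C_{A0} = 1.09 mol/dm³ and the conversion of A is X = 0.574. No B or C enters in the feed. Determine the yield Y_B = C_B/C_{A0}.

0.0737

Exit C_A = C_{A0}(1−X) = 1.09×0.426 = 0.4643 mol/dm³.
Rates in a CSTR are evaluated at the outlet concentration: r_B = 0.0422×0.4643^1.5 = 0.01335, r_C = 0.133×0.4643^0.5 = 0.09063.
Fraction of consumed A going to B: r_B/(r_B+r_C) = 0.1284.
C_B = 0.1284·C_{A0}·X = 0.1284×1.09×0.574 = 0.0803 mol/dm³; Y_B = C_B/C_{A0} = 0.0737.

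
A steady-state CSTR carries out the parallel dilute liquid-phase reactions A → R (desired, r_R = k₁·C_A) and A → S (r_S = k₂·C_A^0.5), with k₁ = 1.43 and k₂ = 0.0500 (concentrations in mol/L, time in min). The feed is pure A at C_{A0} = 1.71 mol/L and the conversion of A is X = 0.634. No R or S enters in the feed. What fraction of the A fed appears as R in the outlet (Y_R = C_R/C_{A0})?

0.607

Exit C_A = C_{A0}(1−X) = 1.71×0.366 = 0.6259 mol/L.
In a CSTR the entire volume is at exit conditions, so r_R = 1.43×0.6259 = 0.8950 and r_S = 0.0500×0.6259^0.5 = 0.03956.
Fraction of consumed A going to R: r_R/(r_R+r_S) = 0.9577.
C_R = 0.9577·C_{A0}·X = 0.9577×1.71×0.634 = 1.04 mol/L; Y_R = C_R/C_{A0} = 0.607.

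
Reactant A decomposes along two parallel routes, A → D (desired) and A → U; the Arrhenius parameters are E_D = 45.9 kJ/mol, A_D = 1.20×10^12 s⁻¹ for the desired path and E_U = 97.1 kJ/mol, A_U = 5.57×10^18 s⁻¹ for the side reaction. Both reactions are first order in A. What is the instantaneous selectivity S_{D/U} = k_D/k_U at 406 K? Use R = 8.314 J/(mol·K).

k_D/k_U = (A_D/A_U)·exp[−(E_D−E_U)/(RT)] = (A_D/A_U)·exp[(E_U−E_D)/(RT)].
(E_U−E_D)/(RT) = (97.1−45.9)×10³/(8.314×406) = 51200/3375 = 15.17.
k_D/k_U = (1.20×10^12/5.57×10^18)·exp(15.17) = 2.154×10^-7 × 3.868×10^6 = 0.833.
Since E_D < E_U, lowering the temperature improves selectivity toward D.

0.833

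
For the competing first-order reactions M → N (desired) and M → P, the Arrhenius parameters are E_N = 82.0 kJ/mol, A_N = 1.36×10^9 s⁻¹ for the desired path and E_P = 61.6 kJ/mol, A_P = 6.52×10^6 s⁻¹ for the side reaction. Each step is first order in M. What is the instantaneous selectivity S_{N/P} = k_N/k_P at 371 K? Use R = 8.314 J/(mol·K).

0.280

k_N/k_P = (A_N/A_P)·exp[−(E_N−E_P)/(RT)] = (A_N/A_P)·exp[(E_P−E_N)/(RT)].
(E_P−E_N)/(RT) = (61.6−82.0)×10³/(8.314×371) = -20400/3084 = -6.614.
k_N/k_P = (1.36×10^9/6.52×10^6)·exp(-6.614) = 208.6 × 0.001342 = 0.280.
Since E_N > E_P, raising the temperature improves selectivity toward N.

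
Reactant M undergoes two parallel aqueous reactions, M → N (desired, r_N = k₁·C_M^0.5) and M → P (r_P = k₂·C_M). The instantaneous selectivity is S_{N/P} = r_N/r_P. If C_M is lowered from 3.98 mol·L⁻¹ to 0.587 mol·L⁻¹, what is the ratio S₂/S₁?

2.60

S_{N/P} = (k₁/k₂)·C_M^-0.5, so S₂/S₁ = (C_{M,2}/C_{M,1})^-0.5.
= (0.587/3.98)^(-0.5) = (0.1475)^(-0.5) = 2.60.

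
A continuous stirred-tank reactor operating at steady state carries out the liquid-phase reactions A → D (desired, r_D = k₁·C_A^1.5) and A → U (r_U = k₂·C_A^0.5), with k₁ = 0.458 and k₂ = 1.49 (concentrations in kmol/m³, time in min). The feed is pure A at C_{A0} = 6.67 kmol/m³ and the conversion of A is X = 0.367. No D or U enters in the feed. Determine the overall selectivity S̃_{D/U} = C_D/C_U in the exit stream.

Exit C_A = C_{A0}(1−X) = 6.67×0.633 = 4.222 kmol/m³.
In a CSTR the entire volume is at exit conditions, so r_D = 0.458×4.222^1.5 = 3.973 and r_U = 1.49×4.222^0.5 = 3.062.
Overall selectivity = C_D/C_U = r_Dτ/(r_Uτ) = r_D/r_U = 1.30.

1.30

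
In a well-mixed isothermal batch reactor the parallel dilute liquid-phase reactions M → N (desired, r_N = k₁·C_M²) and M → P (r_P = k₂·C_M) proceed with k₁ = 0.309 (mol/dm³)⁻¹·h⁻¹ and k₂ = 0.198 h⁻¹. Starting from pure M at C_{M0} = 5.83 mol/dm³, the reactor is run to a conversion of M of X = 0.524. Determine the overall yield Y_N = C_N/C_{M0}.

0.454

C_M = C_{M0}(1−X) = 2.775 mol/dm³.
Along a PFR/batch, dC_P/dC_M = −r_P/(r_N+r_P) = −k₂/(k₂+k₁·C_M).
Integrating from C_{M0} to C_M: C_P = (0.198/0.309)·ln[(0.198+0.309·5.83)/(0.198+0.309·2.78)] = 0.6408·ln(1.999/1.055) = 0.4094 mol/dm³.
Then C_N = (C_{M0}−C_M) − C_P = 3.055 − 0.4094 = 2.646 mol/dm³.
Y_N = C_N/C_{M0} = 2.646/5.83 = 0.454.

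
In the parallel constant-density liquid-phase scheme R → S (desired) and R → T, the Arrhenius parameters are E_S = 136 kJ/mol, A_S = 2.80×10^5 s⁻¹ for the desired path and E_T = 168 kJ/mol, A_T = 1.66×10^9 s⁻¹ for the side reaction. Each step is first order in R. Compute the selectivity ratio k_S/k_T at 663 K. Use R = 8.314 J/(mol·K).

0.0560

With equal orders, S_{S/T} = k_S/k_T = (A_S/A_T)·exp[(E_T−E_S)/(RT)].
(E_T−E_S)/(RT) = (168−136)×10³/(8.314×663) = 32000/5512 = 5.805.
k_S/k_T = (2.80×10^5/1.66×10^9)·exp(5.805) = 1.687×10^-4 × 332.1 = 0.0560.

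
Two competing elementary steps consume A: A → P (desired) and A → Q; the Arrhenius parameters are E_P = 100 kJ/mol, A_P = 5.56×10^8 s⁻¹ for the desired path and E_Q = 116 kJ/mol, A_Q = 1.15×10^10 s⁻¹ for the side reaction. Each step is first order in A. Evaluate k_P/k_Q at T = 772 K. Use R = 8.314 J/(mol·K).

Since both paths have the same order in A, the concentration cancels and S_{P/Q} = k_P/k_Q = (A_P/A_Q)·exp[(E_Q−E_P)/(RT)].
(E_Q−E_P)/(RT) = (116−100)×10³/(8.314×772) = 16000/6418 = 2.493.
k_P/k_Q = (5.56×10^8/1.15×10^10)·exp(2.493) = 0.04835 × 12.10 = 0.585.
Since E_P < E_Q, lowering the temperature improves selectivity toward P.

0.585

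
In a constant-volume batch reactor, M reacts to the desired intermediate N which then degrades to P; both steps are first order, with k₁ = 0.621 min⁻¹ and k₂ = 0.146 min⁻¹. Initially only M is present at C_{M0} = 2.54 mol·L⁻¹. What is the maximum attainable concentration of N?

Evaluating C_N at t_opt = ln(k₂/k₁)/(k₂−k₁) gives C_{N,max}/C_{M0} = (k₁/k₂)^[k₂/(k₂−k₁)].
= (0.621/0.146)^(0.146/(0.146−0.621)) = (4.253)^(-0.3074) = 0.6408.
C_{N,max} = 0.6408×2.54 = 1.63 mol·L⁻¹.

1.63 mol·L⁻¹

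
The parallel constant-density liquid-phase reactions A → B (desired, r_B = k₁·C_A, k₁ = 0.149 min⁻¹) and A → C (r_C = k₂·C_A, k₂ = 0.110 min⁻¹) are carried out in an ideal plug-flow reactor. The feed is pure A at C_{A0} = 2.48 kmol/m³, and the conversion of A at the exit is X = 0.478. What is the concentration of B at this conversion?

0.682 kmol/m³

C_A = C_{A0}(1−X) = 1.295 kmol/m³.
Both paths are first order in A, so the instantaneous fraction to B is constant: dC_B/d(−C_A) = k₁/(k₁+k₂) = 0.5753.
C_B = 0.5753·(C_{A0}−C_A) = 0.5753×1.185 = 0.682 kmol/m³.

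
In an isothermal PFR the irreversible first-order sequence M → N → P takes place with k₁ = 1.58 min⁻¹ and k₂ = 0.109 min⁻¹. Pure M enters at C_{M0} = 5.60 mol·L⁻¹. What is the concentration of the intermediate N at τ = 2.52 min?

Solving the coupled first-order balances gives C_N(τ) = [k₁/(k₂−k₁)]·C_{M0}·(e^(−k₁τ) − e^(−k₂τ)).
e^(−k₁τ) = e^(−1.58×2.52) = e^(−3.982) = 0.01866; e^(−k₂τ) = e^(−0.2747) = 0.7598.
C_N = 1.58×5.60/(0.109−1.58) × (0.01866−0.7598) = (-6.015)×(-0.7412) = 4.458 mol·L⁻¹.

4.46 mol·L⁻¹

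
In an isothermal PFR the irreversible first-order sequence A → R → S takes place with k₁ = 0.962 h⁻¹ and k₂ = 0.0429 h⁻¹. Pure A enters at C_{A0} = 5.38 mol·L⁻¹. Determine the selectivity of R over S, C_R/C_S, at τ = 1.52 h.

For first-order series with pure A initially, C_R(τ) = k₁C_{A0}/(k₂−k₁)·(e^(−k₁τ) − e^(−k₂τ)).
e^(−k₁τ) = e^(−0.962×1.52) = e^(−1.462) = 0.2317; e^(−k₂τ) = e^(−0.06521) = 0.9369.
C_R = 0.962×5.38/(0.0429−0.962) × (0.2317−0.9369) = (-5.631)×(-0.7052) = 3.971 mol·L⁻¹.
C_A = C_{A0}e^(−k₁τ) = 1.247 mol·L⁻¹, so C_S = C_{A0}−C_A−C_R = 0.1625 mol·L⁻¹; C_R/C_S = 24.4.

24.4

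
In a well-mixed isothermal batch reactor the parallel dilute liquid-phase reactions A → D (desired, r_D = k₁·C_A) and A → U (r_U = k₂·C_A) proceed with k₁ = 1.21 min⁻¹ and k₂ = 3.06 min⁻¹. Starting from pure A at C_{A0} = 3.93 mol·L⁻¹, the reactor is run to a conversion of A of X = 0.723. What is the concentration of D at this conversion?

C_A = C_{A0}(1−X) = 1.089 mol·L⁻¹.
Both paths are first order in A, so the instantaneous fraction to D is constant: dC_D/d(−C_A) = k₁/(k₁+k₂) = 0.2834.
C_D = 0.2834·(C_{A0}−C_A) = 0.2834×2.841 = 0.805 mol·L⁻¹.

0.805 mol·L⁻¹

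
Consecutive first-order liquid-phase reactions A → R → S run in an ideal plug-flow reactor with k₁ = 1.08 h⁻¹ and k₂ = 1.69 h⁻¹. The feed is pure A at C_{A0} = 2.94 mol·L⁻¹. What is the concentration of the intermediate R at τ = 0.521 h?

Solving the coupled first-order balances gives C_R(τ) = [k₁/(k₂−k₁)]·C_{A0}·(e^(−k₁τ) − e^(−k₂τ)).
e^(−k₁τ) = e^(−1.08×0.521) = e^(−0.5627) = 0.5697; e^(−k₂τ) = e^(−0.8805) = 0.4146.
C_R = 1.08×2.94/(1.69−1.08) × (0.5697−0.4146) = 5.205×0.1551 = 0.8073 mol·L⁻¹.

0.807 mol·L⁻¹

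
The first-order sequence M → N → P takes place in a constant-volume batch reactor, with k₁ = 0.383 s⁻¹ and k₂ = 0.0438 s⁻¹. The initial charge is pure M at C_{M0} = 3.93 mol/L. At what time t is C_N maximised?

6.39 s

The intermediate peaks when r₁ = r₂, i.e. k₁e^(−k₁t) = k₂e^(−k₂t), giving t_opt = ln(k₂/k₁)/(k₂−k₁).
= ln(0.0438/0.383)/(0.0438−0.383) = ln(0.1144)/-0.3392 = -2.168/-0.3392 = 6.39 s.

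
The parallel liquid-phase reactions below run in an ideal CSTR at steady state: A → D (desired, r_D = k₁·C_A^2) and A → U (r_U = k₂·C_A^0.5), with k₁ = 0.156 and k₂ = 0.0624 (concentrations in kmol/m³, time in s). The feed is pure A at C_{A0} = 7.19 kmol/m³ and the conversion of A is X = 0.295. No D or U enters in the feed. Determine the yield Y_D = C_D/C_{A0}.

Exit C_A = C_{A0}(1−X) = 7.19×0.705 = 5.069 kmol/m³.
In a CSTR the entire volume is at exit conditions, so r_D = 0.156×5.069^2 = 4.008 and r_U = 0.0624×5.069^0.5 = 0.1405.
Fraction of consumed A going to D: r_D/(r_D+r_U) = 0.9661.
C_D = 0.9661·C_{A0}·X = 0.9661×7.19×0.295 = 2.05 kmol/m³; Y_D = C_D/C_{A0} = 0.285.

0.285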